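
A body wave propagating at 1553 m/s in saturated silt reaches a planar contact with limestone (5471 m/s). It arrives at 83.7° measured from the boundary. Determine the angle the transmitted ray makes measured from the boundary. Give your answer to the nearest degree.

67°

Angle from the normal: 90° − 83.7° = 6.3°.
sin θ₁/V₁ = sin θ₂/V₂ ⇒ sin θ₂ = 5471·sin 6.3°/1553 = 5471·0.1097/1553 = 0.3866.
θ₂ = sin⁻¹(0.3866) = 22.74° (from vertical).
From the interface: 90° − 22.74° = 67.26°.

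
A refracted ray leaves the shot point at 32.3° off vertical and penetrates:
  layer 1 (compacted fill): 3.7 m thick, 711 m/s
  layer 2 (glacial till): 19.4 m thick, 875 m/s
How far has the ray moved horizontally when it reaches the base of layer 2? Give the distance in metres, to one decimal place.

p = sin θ₁/V₁ = sin 32.3°/711 = 7.5155e-04 s/m is conserved through the stack.
Layer 1: θ = 32.30°; offset = 3.7·tan 32.30° = 2.339 m.
Layer 2: sin θ = p·875 = 0.6576 → θ = 41.12°; offset = 19.4·tan 41.12° = 16.934 m.
Σ offsets = 19.273 m.

19.3 m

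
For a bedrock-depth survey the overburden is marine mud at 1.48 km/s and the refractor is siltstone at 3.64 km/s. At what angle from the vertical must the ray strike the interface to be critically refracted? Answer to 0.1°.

24.0°

At critical incidence the refracted ray runs along the interface (θ₂ = 90°), so sin θ_c = V₁/V₂.
θ_c = arcsin(1.48/3.64) = arcsin 0.4066 = 23.99°.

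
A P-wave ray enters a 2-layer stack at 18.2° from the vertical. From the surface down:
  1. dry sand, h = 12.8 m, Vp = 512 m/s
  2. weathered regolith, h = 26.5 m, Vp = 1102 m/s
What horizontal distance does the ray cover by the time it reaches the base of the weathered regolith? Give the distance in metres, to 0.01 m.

p = sin θ₁/V₁ = sin 18.2°/512 = 6.1003e-04 s/m is conserved through the stack.
Layer 1: θ = 18.20°; offset = 12.8·tan 18.20° = 4.2084 m.
Layer 2: sin θ = p·1102 = 0.6723 → θ = 42.24°; offset = 26.5·tan 42.24° = 24.0634 m.
Summing the layer offsets gives 28.2718 m.

28.27 m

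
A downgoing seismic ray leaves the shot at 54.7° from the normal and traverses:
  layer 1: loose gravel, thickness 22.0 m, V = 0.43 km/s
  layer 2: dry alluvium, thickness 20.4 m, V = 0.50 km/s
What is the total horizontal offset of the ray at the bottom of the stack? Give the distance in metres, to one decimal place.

Ray parameter p = sin 54.7° / 0.43 km/s = 1.8980e+00 s/km.
Layer 1: θ = 54.70°; offset = 22.0·tan 54.70° = 31.072 m.
Layer 2: sin θ = p·0.50 = 0.9490 → θ = 71.62°; offset = 20.4·tan 71.62° = 61.403 m.
Summing the layer offsets gives 92.475 m.

92.5 m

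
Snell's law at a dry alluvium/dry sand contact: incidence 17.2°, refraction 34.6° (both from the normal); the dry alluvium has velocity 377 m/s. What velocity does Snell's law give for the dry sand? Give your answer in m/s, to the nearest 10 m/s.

Snell's law: sin 17.2°/V₁ = sin 34.6°/V₂.
V₂ = V₁·sin 34.6°/sin 17.2° = 377 × 1.9203 = 723.95 m/s.

720 m/s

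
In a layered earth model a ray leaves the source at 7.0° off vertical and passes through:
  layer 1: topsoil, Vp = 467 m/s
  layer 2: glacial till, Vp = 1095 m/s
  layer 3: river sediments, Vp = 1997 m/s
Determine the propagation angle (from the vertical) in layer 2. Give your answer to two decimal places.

16.60°

Ray parameter p = sin 7.0° / 467 = 2.6096e-04 s/m.
sin θ_2 = p·V_2 = 2.6096e-04 × 1095 = 0.2858.
θ_2 = 16.60° from the vertical.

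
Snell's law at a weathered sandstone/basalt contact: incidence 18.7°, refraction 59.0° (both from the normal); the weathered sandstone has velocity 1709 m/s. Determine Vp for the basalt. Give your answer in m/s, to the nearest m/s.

sin 18.7° = 0.3206; sin 59.0° = 0.8572.
V₂ = V₁·(sin θ₂/sin θ₁) = 1709·(0.8572/0.3206) = 4569.06 m/s.

4569 m/s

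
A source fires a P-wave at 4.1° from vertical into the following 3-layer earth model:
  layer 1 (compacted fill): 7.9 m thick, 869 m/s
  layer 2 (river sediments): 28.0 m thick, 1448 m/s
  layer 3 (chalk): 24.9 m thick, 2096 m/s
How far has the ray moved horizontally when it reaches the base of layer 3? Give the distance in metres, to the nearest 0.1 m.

Apply Snell's law at each interface; in layer i the horizontal offset is hᵢ·tan θᵢ.
Layer 1: θ = 4.10°; offset = 7.9·tan 4.10° = 0.566 m.
Layer 2: sin θ = 1448·sin 4.1°/869 = 0.1191, θ = 6.84°; offset = 28.0·tan 6.84° = 3.360 m.
Layer 3: sin θ = 2096·sin 4.1°/869 = 0.1724, θ = 9.93°; offset = 24.9·tan 9.93° = 4.359 m.
Σ offsets = 8.285 m.

8.3 m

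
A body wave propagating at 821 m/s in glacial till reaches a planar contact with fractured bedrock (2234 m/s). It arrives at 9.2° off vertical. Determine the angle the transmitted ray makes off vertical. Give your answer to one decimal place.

25.8°

Snell's law: sin θ₂ = (V₂/V₁)·sin θ₁ = (2234/821)·sin 9.2° = 0.4350.
θ₂ = arcsin 0.4350 = 25.79° from the normal.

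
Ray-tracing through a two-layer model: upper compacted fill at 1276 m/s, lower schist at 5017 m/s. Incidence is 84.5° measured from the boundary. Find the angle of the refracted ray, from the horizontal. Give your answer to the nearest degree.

68°

Angle from the normal: 90° − 84.5° = 5.5°.
sin θ₁/V₁ = sin θ₂/V₂ ⇒ sin θ₂ = 5017·sin 5.5°/1276 = 5017·0.0958/1276 = 0.3768.
θ₂ = arcsin 0.3768 = 22.14° from the normal.
From the interface: 90° − 22.14° = 67.86°.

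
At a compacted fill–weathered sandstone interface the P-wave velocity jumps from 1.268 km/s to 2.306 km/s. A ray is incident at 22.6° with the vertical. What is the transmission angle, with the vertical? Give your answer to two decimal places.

sin θ₁/V₁ = sin θ₂/V₂ ⇒ sin θ₂ = 2.306·sin 22.6°/1.268 = 2.306·0.3843/1.268 = 0.6989.
θ₂ = arcsin 0.6989 = 44.34° from the normal.

44.34°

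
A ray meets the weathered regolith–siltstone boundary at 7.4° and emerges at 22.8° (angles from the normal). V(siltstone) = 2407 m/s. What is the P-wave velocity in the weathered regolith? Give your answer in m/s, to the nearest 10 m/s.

800 m/s

Snell's law: sin 7.4°/V₁ = sin 22.8°/V₂.
V₁ = V₂·sin 7.4°/sin 22.8° = 2407 × 0.3324 = 800.00 m/s.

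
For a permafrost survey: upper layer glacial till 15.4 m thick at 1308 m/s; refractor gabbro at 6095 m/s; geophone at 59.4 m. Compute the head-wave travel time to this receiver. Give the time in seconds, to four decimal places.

t = x/V₂ + 2h·√(V₂²−V₁²)/(V₁V₂).
√(V₂²−V₁²) = √(6095²−1308²) = 5953.0 m/s; delay term = 2·15.4·5953.0/(1308·6095) = 0.02300 s.
t = 59.4/6095 + 0.02300 = 0.03274 s.

0.0327 s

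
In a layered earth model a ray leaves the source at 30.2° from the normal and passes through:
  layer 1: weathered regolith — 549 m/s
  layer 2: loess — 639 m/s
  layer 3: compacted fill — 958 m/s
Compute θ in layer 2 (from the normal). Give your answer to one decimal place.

35.8°

Ray parameter p = sin 30.2° / 549 = 9.1625e-04 s/m.
sin θ_2 = p·V_2 = 9.1625e-04 × 639 = 0.5855.
θ_2 = arcsin 0.5855 = 35.84°.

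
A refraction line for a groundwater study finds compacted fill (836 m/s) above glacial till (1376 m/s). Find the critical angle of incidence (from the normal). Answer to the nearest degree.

37°

Critical incidence: sin θ_c = V₁/V₂ = 836/1376 = 0.6076.
θ_c = arcsin 0.6076 = 37.41°.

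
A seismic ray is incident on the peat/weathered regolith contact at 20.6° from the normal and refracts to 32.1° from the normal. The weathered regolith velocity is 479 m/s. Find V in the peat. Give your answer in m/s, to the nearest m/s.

317 m/s

sin 20.6° = 0.3518; sin 32.1° = 0.5314.
V₁ = V₂·(sin θ₁/sin θ₂) = 479·(0.3518/0.5314) = 317.15 m/s.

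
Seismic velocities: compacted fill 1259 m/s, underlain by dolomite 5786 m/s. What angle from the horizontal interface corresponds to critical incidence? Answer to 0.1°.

77.4°

Critical incidence: sin θ_c = V₁/V₂ = 1259/5786 = 0.2176.
θ_c = arcsin 0.2176 = 12.57°.
Measured from the interface: 90° − 12.57° = 77.43°.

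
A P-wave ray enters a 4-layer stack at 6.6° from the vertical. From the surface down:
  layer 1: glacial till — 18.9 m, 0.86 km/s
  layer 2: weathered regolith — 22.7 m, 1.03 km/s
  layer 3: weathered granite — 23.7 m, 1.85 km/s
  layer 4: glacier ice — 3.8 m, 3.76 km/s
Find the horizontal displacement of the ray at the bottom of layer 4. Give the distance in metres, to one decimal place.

p = sin θ₁/V₁ = sin 6.6°/0.86 = 1.3365e-01 s/km is conserved through the stack.
Layer 1: θ = 6.60°; offset = 18.9·tan 6.60° = 2.187 m.
Layer 2: sin θ = p·1.03 = 0.1377 → θ = 7.91°; offset = 22.7·tan 7.91° = 3.155 m.
Layer 3: sin θ = p·1.85 = 0.2472 → θ = 14.31°; offset = 23.7·tan 14.31° = 6.048 m.
Layer 4: sin θ = p·3.76 = 0.5025 → θ = 30.17°; offset = 3.8·tan 30.17° = 2.209 m.
Summing the layer offsets gives 13.598 m.

13.6 m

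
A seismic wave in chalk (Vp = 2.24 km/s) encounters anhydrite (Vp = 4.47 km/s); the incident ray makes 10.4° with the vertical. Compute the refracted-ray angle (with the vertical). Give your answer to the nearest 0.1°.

21.1°

sin θ₁/V₁ = sin θ₂/V₂ ⇒ sin θ₂ = 4.47·sin 10.4°/2.24 = 4.47·0.1805/2.24 = 0.3602.
θ₂ = arcsin 0.3602 = 21.11° from the normal.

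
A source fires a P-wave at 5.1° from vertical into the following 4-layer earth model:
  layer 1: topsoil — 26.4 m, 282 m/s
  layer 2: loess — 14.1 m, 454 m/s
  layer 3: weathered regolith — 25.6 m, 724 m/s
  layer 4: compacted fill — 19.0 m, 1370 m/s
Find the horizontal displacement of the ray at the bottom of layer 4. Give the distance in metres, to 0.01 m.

19.49 m

Apply Snell's law at each interface; in layer i the horizontal offset is hᵢ·tan θᵢ.
Layer 1: θ = 5.10°; offset = 26.4·tan 5.10° = 2.3561 m.
Layer 2: sin θ = 454·sin 5.1°/282 = 0.1431, θ = 8.23°; offset = 14.1·tan 8.23° = 2.0389 m.
Layer 3: sin θ = 724·sin 5.1°/282 = 0.2282, θ = 13.19°; offset = 25.6·tan 13.19° = 6.0009 m.
Layer 4: sin θ = 1370·sin 5.1°/282 = 0.4319, θ = 25.59°; offset = 19.0·tan 25.59° = 9.0975 m.
Total horizontal offset = 19.4935 m.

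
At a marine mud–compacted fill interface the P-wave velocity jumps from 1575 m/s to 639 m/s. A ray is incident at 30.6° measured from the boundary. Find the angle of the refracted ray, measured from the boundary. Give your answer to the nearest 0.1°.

Angle from the normal: 90° − 30.6° = 59.4°.
sin θ₁/V₁ = sin θ₂/V₂ ⇒ sin θ₂ = 639·sin 59.4°/1575 = 639·0.8607/1575 = 0.3492.
θ₂ = arcsin 0.3492 = 20.44° from the normal.
From the interface: 90° − 20.44° = 69.56°.

69.6°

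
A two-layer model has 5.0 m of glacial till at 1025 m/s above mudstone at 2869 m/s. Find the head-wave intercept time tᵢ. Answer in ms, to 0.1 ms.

θ_c = arcsin(V₁/V₂) = arcsin(1025/2869) = 20.93°; cos θ_c = 0.9340.
tᵢ = 2h·cos θ_c / V₁ = 2·5.0·0.9340 / 1025 = 0.00911 s.

9.1 ms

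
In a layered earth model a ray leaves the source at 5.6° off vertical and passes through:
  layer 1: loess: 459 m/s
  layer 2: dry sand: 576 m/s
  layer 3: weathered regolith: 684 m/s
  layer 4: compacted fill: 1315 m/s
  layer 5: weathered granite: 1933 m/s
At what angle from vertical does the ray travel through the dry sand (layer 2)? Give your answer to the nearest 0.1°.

7.0°

Snell's law across each interface conserves sin θ / V, so sin θ_2 = V_2·sin θ₁/V₁.
sin θ_2 = 576 × sin 5.6° / 459 = 0.1225.
θ_2 = 7.03° from the vertical.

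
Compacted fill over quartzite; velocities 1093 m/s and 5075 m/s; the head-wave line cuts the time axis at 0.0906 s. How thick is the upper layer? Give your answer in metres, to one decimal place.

h = tᵢ·V₁·V₂ / (2·√(V₂²−V₁²)).
√(V₂²−V₁²) = √(5075² − 1093²) = 4955.9 m/s.
h = 0.0906 s × 1093 × 5075 / (2 × 4955.9) = 50.70 m.

50.7 m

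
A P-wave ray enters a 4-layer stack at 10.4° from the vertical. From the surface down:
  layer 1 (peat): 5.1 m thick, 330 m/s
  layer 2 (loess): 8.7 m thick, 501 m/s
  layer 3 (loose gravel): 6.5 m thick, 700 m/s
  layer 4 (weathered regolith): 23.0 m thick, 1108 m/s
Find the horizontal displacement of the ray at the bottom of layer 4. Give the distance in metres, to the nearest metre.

24 m

p = sin θ₁/V₁ = sin 10.4°/330 = 5.4703e-04 s/m is conserved through the stack.
Layer 1: θ = 10.40°; offset = 5.1·tan 10.40° = 0.936 m.
Layer 2: sin θ = p·501 = 0.2741 → θ = 15.91°; offset = 8.7·tan 15.91° = 2.479 m.
Layer 3: sin θ = p·700 = 0.3829 → θ = 22.51°; offset = 6.5·tan 22.51° = 2.694 m.
Layer 4: sin θ = p·1108 = 0.6061 → θ = 37.31°; offset = 23.0·tan 37.31° = 17.527 m.
Total horizontal offset = 23.636 m.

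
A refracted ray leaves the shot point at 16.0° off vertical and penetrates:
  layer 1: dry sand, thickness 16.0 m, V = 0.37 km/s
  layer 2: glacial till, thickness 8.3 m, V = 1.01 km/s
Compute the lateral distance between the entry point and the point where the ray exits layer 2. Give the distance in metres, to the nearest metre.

14 m

p = sin θ₁/V₁ = sin 16.0°/0.37 = 7.4497e-01 s/km is conserved through the stack.
Layer 1: θ = 16.00°; offset = 16.0·tan 16.00° = 4.588 m.
Layer 2: sin θ = p·1.01 = 0.7524 → θ = 48.80°; offset = 8.3·tan 48.80° = 9.481 m.
Summing the layer offsets gives 14.069 m.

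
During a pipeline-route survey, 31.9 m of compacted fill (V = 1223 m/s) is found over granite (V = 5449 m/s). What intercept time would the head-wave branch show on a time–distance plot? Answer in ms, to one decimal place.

50.8 ms

θ_c = arcsin(V₁/V₂) = arcsin(1223/5449) = 12.97°; cos θ_c = 0.9745.
tᵢ = 2h·cos θ_c / V₁ = 2·31.9·0.9745 / 1223 = 0.05084 s.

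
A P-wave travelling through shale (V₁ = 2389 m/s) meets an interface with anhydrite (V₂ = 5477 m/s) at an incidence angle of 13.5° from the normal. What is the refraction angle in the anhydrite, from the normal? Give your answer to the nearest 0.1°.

sin θ₁/V₁ = sin θ₂/V₂ ⇒ sin θ₂ = 5477·sin 13.5°/2389 = 5477·0.2334/2389 = 0.5352.
θ₂ = arcsin 0.5352 = 32.36° from the normal.

32.4°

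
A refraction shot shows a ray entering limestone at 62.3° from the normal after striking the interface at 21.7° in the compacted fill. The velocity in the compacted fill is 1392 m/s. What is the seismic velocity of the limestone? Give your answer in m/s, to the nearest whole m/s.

3333 m/s

Snell's law: sin 21.7°/V₁ = sin 62.3°/V₂.
V₂ = V₁·sin 62.3°/sin 21.7° = 1392 × 2.3946 = 3333.28 m/s.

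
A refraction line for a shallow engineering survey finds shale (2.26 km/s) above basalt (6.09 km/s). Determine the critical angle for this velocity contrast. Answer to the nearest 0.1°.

21.8°

Critical incidence: sin θ_c = V₁/V₂ = 2.26/6.09 = 0.3711.
θ_c = arcsin 0.3711 = 21.78°.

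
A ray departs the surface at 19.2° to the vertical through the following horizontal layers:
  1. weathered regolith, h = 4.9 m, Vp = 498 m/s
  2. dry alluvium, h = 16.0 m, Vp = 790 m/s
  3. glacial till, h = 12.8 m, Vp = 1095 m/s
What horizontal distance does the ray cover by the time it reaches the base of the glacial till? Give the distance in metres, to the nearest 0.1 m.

24.9 m

p = sin θ₁/V₁ = sin 19.2°/498 = 6.6037e-04 s/m is conserved through the stack.
Layer 1: θ = 19.20°; offset = 4.9·tan 19.20° = 1.706 m.
Layer 2: sin θ = p·790 = 0.5217 → θ = 31.45°; offset = 16.0·tan 31.45° = 9.784 m.
Layer 3: sin θ = p·1095 = 0.7231 → θ = 46.31°; offset = 12.8·tan 46.31° = 13.400 m.
Σ offsets = 24.890 m.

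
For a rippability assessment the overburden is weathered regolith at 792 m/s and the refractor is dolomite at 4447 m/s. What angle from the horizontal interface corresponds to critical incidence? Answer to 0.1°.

At critical incidence the refracted ray runs along the interface (θ₂ = 90°), so sin θ_c = V₁/V₂.
θ_c = arcsin(792/4447) = arcsin 0.1781 = 10.26°.
Measured from the interface: 90° − 10.26° = 79.74°.

79.7°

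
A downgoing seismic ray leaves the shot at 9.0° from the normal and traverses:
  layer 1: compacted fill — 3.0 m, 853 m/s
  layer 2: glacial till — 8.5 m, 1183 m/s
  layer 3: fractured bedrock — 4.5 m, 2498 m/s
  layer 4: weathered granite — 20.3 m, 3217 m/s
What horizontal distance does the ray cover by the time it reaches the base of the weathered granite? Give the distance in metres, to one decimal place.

19.5 m

p = sin θ₁/V₁ = sin 9.0°/853 = 1.8339e-04 s/m is conserved through the stack.
Layer 1: θ = 9.00°; offset = 3.0·tan 9.00° = 0.475 m.
Layer 2: sin θ = p·1183 = 0.2170 → θ = 12.53°; offset = 8.5·tan 12.53° = 1.889 m.
Layer 3: sin θ = p·2498 = 0.4581 → θ = 27.27°; offset = 4.5·tan 27.27° = 2.319 m.
Layer 4: sin θ = p·3217 = 0.5900 → θ = 36.16°; offset = 20.3·tan 36.16° = 14.833 m.
Summing the layer offsets gives 19.517 m.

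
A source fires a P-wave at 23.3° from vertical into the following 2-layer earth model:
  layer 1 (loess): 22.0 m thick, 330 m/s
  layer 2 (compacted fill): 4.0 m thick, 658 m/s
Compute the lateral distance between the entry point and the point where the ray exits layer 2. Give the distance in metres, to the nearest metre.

15 m

p = sin θ₁/V₁ = sin 23.3°/330 = 1.1986e-03 s/m is conserved through the stack.
Layer 1: θ = 23.30°; offset = 22.0·tan 23.30° = 9.475 m.
Layer 2: sin θ = p·658 = 0.7887 → θ = 52.06°; offset = 4.0·tan 52.06° = 5.131 m.
Total horizontal offset = 14.606 m.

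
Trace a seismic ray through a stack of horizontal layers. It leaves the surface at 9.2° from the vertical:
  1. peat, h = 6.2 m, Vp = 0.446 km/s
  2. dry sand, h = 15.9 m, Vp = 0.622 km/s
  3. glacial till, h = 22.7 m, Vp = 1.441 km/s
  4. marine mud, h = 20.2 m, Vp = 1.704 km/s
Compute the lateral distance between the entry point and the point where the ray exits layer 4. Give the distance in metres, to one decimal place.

33.9 m

p = sin θ₁/V₁ = sin 9.2°/0.446 = 3.5848e-01 s/km is conserved through the stack.
Layer 1: θ = 9.20°; offset = 6.2·tan 9.20° = 1.004 m.
Layer 2: sin θ = p·0.622 = 0.2230 → θ = 12.88°; offset = 15.9·tan 12.88° = 3.637 m.
Layer 3: sin θ = p·1.441 = 0.5166 → θ = 31.10°; offset = 22.7·tan 31.10° = 13.695 m.
Layer 4: sin θ = p·1.704 = 0.6108 → θ = 37.65°; offset = 20.2·tan 37.65° = 15.585 m.
Σ offsets = 33.920 m.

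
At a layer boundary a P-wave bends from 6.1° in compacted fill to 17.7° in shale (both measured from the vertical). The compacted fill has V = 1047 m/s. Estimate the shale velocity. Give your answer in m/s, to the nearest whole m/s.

2996 m/s

Snell's law: sin 6.1°/V₁ = sin 17.7°/V₂.
V₂ = V₁·sin 17.7°/sin 6.1° = 1047 × 2.8611 = 2995.58 m/s.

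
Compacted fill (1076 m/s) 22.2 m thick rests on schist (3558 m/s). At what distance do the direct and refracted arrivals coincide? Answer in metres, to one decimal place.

x_cross = 2h·√((V₂+V₁)/(V₂−V₁)).
(V₂+V₁)/(V₂−V₁) = (3558+1076)/(3558−1076) = 1.8670; √ = 1.3664.
x_cross = 2·22.2·1.3664 = 60.67 m.

60.7 m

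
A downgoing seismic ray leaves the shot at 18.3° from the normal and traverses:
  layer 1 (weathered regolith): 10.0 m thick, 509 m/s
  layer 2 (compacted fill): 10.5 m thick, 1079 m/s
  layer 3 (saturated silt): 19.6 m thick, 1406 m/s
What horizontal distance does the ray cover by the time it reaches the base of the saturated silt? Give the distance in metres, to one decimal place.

Apply Snell's law at each interface; in layer i the horizontal offset is hᵢ·tan θᵢ.
Layer 1: θ = 18.30°; offset = 10.0·tan 18.30° = 3.307 m.
Layer 2: sin θ = 1079·sin 18.3°/509 = 0.6656, θ = 41.73°; offset = 10.5·tan 41.73° = 9.365 m.
Layer 3: sin θ = 1406·sin 18.3°/509 = 0.8673, θ = 60.15°; offset = 19.6·tan 60.15° = 34.155 m.
Σ offsets = 46.827 m.

46.8 m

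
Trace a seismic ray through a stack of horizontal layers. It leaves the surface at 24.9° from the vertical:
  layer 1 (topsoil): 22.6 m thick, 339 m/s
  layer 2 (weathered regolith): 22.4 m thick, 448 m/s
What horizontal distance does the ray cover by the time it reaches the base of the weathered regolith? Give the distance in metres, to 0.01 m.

Apply Snell's law at each interface; in layer i the horizontal offset is hᵢ·tan θᵢ.
Layer 1: θ = 24.90°; offset = 22.6·tan 24.90° = 10.4906 m.
Layer 2: sin θ = 448·sin 24.9°/339 = 0.5564, θ = 33.81°; offset = 22.4·tan 33.81° = 15.0001 m.
Summing the layer offsets gives 25.4907 m.

25.49 m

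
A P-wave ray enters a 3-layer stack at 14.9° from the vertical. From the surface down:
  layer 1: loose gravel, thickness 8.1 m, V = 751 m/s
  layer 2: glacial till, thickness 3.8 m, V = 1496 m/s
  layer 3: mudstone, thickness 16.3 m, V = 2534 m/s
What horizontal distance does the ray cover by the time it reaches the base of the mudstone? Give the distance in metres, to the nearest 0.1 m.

Apply Snell's law at each interface; in layer i the horizontal offset is hᵢ·tan θᵢ.
Layer 1: θ = 14.90°; offset = 8.1·tan 14.90° = 2.155 m.
Layer 2: sin θ = 1496·sin 14.9°/751 = 0.5122, θ = 30.81°; offset = 3.8·tan 30.81° = 2.266 m.
Layer 3: sin θ = 2534·sin 14.9°/751 = 0.8676, θ = 60.18°; offset = 16.3·tan 60.18° = 28.441 m.
Summing the layer offsets gives 32.862 m.

32.9 m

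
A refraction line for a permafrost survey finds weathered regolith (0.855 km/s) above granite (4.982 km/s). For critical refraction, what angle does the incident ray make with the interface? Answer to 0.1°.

80.1°

At critical incidence the refracted ray runs along the interface (θ₂ = 90°), so sin θ_c = V₁/V₂.
θ_c = arcsin(0.855/4.982) = arcsin 0.1716 = 9.88°.
Measured from the interface: 90° − 9.88° = 80.12°.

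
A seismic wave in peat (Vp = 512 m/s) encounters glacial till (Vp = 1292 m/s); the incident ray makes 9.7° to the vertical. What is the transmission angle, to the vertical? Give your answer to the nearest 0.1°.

sin θ₁/V₁ = sin θ₂/V₂ ⇒ sin θ₂ = 1292·sin 9.7°/512 = 1292·0.1685/512 = 0.4252.
θ₂ = sin⁻¹(0.4252) = 25.16° (from vertical).

25.2°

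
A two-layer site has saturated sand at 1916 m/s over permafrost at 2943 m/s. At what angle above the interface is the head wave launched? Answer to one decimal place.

49.4°

At critical incidence the refracted ray runs along the interface (θ₂ = 90°), so sin θ_c = V₁/V₂.
θ_c = arcsin(1916/2943) = arcsin 0.6510 = 40.62°.
Measured from the interface: 90° − 40.62° = 49.38°.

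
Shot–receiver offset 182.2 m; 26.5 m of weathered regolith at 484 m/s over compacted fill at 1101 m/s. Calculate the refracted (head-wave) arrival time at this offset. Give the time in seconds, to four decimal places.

t = x/V₂ + 2h·√(V₂²−V₁²)/(V₁V₂).
√(V₂²−V₁²) = √(1101²−484²) = 988.9 m/s; delay term = 2·26.5·988.9/(484·1101) = 0.09836 s.
t = 182.2/1101 + 0.09836 = 0.26384 s.

0.2638 s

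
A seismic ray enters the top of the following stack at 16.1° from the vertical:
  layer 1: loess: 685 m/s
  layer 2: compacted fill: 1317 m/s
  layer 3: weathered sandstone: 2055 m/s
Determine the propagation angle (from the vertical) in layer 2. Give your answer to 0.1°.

32.2°

Ray parameter p = sin 16.1° / 685 = 4.0484e-04 s/m.
sin θ_2 = p·V_2 = 4.0484e-04 × 1317 = 0.5332.
θ_2 = arcsin 0.5332 = 32.22°.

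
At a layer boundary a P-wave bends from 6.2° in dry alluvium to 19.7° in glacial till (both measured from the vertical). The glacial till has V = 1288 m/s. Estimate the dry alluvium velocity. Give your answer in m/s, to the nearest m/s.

sin 6.2° = 0.1080; sin 19.7° = 0.3371.
V₁ = V₂·(sin θ₁/sin θ₂) = 1288·(0.1080/0.3371) = 412.65 m/s.

413 m/s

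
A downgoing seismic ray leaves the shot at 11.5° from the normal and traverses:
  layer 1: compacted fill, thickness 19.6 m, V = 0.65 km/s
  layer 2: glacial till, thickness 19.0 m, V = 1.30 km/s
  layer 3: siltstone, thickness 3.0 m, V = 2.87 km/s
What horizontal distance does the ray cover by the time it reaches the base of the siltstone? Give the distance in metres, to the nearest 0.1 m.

Ray parameter p = sin 11.5° / 0.65 km/s = 3.0672e-01 s/km.
Layer 1: θ = 11.50°; offset = 19.6·tan 11.50° = 3.988 m.
Layer 2: sin θ = p·1.30 = 0.3987 → θ = 23.50°; offset = 19.0·tan 23.50° = 8.261 m.
Layer 3: sin θ = p·2.87 = 0.8803 → θ = 61.68°; offset = 3.0·tan 61.68° = 5.566 m.
Total horizontal offset = 17.815 m.

17.8 m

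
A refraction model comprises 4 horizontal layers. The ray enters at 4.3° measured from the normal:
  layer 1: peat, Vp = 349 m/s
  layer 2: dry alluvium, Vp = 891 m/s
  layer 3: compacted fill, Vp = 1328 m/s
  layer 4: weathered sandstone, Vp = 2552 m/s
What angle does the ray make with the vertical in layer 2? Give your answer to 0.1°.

11.0°

Ray parameter p = sin 4.3° / 349 = 2.1484e-04 s/m.
sin θ_2 = p·V_2 = 2.1484e-04 × 891 = 0.1914.
θ_2 = arcsin 0.1914 = 11.04°.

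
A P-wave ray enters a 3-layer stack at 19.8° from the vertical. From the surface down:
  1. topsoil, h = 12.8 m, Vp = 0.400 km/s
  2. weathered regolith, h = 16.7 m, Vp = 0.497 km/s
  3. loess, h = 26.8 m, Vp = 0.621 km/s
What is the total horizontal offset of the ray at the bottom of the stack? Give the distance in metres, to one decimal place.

28.9 m

Ray parameter p = sin 19.8° / 0.400 km/s = 8.4684e-01 s/km.
Layer 1: θ = 19.80°; offset = 12.8·tan 19.80° = 4.608 m.
Layer 2: sin θ = p·0.497 = 0.4209 → θ = 24.89°; offset = 16.7·tan 24.89° = 7.748 m.
Layer 3: sin θ = p·0.621 = 0.5259 → θ = 31.73°; offset = 26.8·tan 31.73° = 16.570 m.
Total horizontal offset = 28.927 m.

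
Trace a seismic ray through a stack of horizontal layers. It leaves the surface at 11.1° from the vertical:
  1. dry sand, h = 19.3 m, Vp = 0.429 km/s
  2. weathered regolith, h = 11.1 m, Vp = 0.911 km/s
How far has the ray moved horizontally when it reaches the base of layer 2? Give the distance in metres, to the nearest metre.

9 m

Apply Snell's law at each interface; in layer i the horizontal offset is hᵢ·tan θᵢ.
Layer 1: θ = 11.10°; offset = 19.3·tan 11.10° = 3.787 m.
Layer 2: sin θ = 0.911·sin 11.1°/0.429 = 0.4088, θ = 24.13°; offset = 11.1·tan 24.13° = 4.973 m.
Summing the layer offsets gives 8.759 m.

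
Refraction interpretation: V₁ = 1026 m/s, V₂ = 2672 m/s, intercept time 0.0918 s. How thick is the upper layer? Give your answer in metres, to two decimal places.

h = tᵢ·V₁·V₂ / (2·√(V₂²−V₁²)).
√(V₂²−V₁²) = √(2672² − 1026²) = 2467.2 m/s.
h = 0.0918 s × 1026 × 2672 / (2 × 2467.2) = 51.00 m.

51.00 m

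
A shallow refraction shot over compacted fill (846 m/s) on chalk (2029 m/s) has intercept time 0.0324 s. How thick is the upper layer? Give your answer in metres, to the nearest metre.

15 m

θ_c = arcsin(846/2029) = 24.64°; cos θ_c = 0.9089.
tᵢ = 2h cos θ_c/V₁ ⇒ h = tᵢ·V₁/(2 cos θ_c) = 0.0324·846/(2·0.9089) = 15.08 m.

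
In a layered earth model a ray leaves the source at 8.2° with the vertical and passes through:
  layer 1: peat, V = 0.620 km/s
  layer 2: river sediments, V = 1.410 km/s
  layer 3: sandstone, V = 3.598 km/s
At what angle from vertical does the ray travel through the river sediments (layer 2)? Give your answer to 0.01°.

18.93°

Ray parameter p = sin 8.2° / 0.620 = 2.3005e-01 s/km.
sin θ_2 = p·V_2 = 2.3005e-01 × 1.410 = 0.3244.
θ_2 = arcsin 0.3244 = 18.93°.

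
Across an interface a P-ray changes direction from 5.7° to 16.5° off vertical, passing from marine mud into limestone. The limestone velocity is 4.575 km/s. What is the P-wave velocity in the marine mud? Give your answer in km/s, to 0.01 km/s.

sin 5.7° = 0.0993; sin 16.5° = 0.2840.
V₁ = V₂·(sin θ₁/sin θ₂) = 4.575·(0.0993/0.2840) = 1.60 km/s.

1.60 km/s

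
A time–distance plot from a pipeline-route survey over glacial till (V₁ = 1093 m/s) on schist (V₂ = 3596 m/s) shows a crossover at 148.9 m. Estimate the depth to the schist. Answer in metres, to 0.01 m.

54.39 m

h = (x_cross/2)·√((V₂−V₁)/(V₂+V₁)).
(V₂−V₁)/(V₂+V₁) = (3596−1093)/(3596+1093) = 0.5338; √ = 0.7306.
h = (148.9/2)·0.7306 = 54.39 m.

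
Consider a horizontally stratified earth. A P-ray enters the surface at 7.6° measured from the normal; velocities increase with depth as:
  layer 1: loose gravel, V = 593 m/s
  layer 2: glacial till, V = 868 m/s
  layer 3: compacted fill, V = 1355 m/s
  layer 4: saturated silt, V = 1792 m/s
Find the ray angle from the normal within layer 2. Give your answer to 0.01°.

Snell's law across each interface conserves sin θ / V, so sin θ_2 = V_2·sin θ₁/V₁.
sin θ_2 = 868 × sin 7.6° / 593 = 0.1936.
θ_2 = 11.16° from the vertical.

11.16°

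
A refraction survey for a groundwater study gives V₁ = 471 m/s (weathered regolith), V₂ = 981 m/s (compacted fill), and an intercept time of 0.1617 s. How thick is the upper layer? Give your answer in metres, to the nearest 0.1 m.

43.4 m

θ_c = arcsin(471/981) = 28.69°; cos θ_c = 0.8772.
tᵢ = 2h cos θ_c/V₁ ⇒ h = tᵢ·V₁/(2 cos θ_c) = 0.1617·471/(2·0.8772) = 43.41 m.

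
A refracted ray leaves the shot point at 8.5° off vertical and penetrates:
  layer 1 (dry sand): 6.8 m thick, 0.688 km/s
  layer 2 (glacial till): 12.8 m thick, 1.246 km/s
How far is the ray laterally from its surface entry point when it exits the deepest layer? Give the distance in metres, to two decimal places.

4.57 m

Apply Snell's law at each interface; in layer i the horizontal offset is hᵢ·tan θᵢ.
Layer 1: θ = 8.50°; offset = 6.8·tan 8.50° = 1.0163 m.
Layer 2: sin θ = 1.246·sin 8.5°/0.688 = 0.2677, θ = 15.53°; offset = 12.8·tan 15.53° = 3.5562 m.
Summing the layer offsets gives 4.5725 m.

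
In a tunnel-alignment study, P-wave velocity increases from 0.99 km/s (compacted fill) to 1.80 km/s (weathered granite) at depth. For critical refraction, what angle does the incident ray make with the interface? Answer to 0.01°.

Critical incidence: sin θ_c = V₁/V₂ = 0.99/1.80 = 0.5500.
θ_c = arcsin 0.5500 = 33.37°.
Measured from the interface: 90° − 33.37° = 56.63°.

56.63°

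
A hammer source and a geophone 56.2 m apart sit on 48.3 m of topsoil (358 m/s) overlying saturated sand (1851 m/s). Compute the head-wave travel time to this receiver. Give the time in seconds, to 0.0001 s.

θ_c = arcsin(V₁/V₂) = arcsin(358/1851) = 11.15°, cos θ_c = 0.9811.
Intercept time tᵢ = 2h cos θ_c / V₁ = 2·48.3·0.9811/358 = 0.26474 s.
t = x/V₂ + tᵢ = 56.2/1851 + 0.26474 = 0.29510 s.

0.2951 s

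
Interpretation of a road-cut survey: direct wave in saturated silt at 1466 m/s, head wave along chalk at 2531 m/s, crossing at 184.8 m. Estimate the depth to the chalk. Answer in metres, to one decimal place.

47.7 m

h = (x_cross/2)·√((V₂−V₁)/(V₂+V₁)).
(V₂−V₁)/(V₂+V₁) = (2531−1466)/(2531+1466) = 0.2664; √ = 0.5162.
h = (184.8/2)·0.5162 = 47.70 m.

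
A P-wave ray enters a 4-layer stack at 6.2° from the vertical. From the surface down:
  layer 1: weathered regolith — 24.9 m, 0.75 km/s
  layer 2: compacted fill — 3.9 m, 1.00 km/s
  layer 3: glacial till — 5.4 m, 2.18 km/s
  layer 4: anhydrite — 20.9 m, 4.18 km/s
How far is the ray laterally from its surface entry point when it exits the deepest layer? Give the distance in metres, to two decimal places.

20.81 m

Apply Snell's law at each interface; in layer i the horizontal offset is hᵢ·tan θᵢ.
Layer 1: θ = 6.20°; offset = 24.9·tan 6.20° = 2.7050 m.
Layer 2: sin θ = 1.00·sin 6.2°/0.75 = 0.1440, θ = 8.28°; offset = 3.9·tan 8.28° = 0.5675 m.
Layer 3: sin θ = 2.18·sin 6.2°/0.75 = 0.3139, θ = 18.30°; offset = 5.4·tan 18.30° = 1.7854 m.
Layer 4: sin θ = 4.18·sin 6.2°/0.75 = 0.6019, θ = 37.01°; offset = 20.9·tan 37.01° = 15.7534 m.
Σ offsets = 20.8114 m.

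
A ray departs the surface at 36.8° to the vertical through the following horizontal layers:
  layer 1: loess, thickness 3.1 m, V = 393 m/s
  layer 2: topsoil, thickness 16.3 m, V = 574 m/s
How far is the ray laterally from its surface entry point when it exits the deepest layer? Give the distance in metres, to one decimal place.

Apply Snell's law at each interface; in layer i the horizontal offset is hᵢ·tan θᵢ.
Layer 1: θ = 36.80°; offset = 3.1·tan 36.80° = 2.319 m.
Layer 2: sin θ = 574·sin 36.8°/393 = 0.8749, θ = 61.03°; offset = 16.3·tan 61.03° = 29.448 m.
Total horizontal offset = 31.767 m.

31.8 m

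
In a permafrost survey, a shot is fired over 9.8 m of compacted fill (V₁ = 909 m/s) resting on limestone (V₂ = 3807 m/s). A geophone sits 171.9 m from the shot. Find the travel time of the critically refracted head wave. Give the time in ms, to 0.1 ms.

θ_c = arcsin(V₁/V₂) = arcsin(909/3807) = 13.81°, cos θ_c = 0.9711.
Intercept time tᵢ = 2h cos θ_c / V₁ = 2·9.8·0.9711/909 = 0.02094 s.
t = x/V₂ + tᵢ = 171.9/3807 + 0.02094 = 0.06609 s.

66.1 ms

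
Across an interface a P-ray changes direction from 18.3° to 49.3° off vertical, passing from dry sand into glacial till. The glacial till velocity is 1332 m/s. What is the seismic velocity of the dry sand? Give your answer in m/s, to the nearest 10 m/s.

sin 18.3° = 0.3140; sin 49.3° = 0.7581.
V₁ = V₂·(sin θ₁/sin θ₂) = 1332·(0.3140/0.7581) = 551.67 m/s.

550 m/s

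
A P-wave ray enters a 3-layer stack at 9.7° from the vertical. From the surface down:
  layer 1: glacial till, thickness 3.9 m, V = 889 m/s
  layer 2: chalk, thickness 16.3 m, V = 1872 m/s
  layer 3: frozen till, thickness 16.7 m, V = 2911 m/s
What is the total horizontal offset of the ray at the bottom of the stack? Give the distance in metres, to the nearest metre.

18 m

Apply Snell's law at each interface; in layer i the horizontal offset is hᵢ·tan θᵢ.
Layer 1: θ = 9.70°; offset = 3.9·tan 9.70° = 0.667 m.
Layer 2: sin θ = 1872·sin 9.7°/889 = 0.3548, θ = 20.78°; offset = 16.3·tan 20.78° = 6.186 m.
Layer 3: sin θ = 2911·sin 9.7°/889 = 0.5517, θ = 33.48°; offset = 16.7·tan 33.48° = 11.047 m.
Total horizontal offset = 17.899 m.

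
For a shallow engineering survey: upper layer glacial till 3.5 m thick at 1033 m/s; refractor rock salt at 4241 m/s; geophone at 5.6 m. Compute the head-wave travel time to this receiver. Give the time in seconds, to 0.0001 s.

0.0079 s

t = x/V₂ + 2h·√(V₂²−V₁²)/(V₁V₂).
√(V₂²−V₁²) = √(4241²−1033²) = 4113.3 m/s; delay term = 2·3.5·4113.3/(1033·4241) = 0.00657 s.
t = 5.6/4241 + 0.00657 = 0.00789 s.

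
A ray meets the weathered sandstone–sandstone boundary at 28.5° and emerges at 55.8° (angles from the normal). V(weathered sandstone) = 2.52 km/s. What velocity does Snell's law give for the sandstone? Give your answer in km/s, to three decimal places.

Snell's law: sin 28.5°/V₁ = sin 55.8°/V₂.
V₂ = V₁·sin 55.8°/sin 28.5° = 2.52 × 1.7333 = 4.368 km/s.

4.368 km/s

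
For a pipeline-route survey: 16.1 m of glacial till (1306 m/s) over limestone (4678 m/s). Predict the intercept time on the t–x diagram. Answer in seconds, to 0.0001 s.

0.0237 s

θ_c = arcsin(V₁/V₂) = arcsin(1306/4678) = 16.21°; cos θ_c = 0.9602.
tᵢ = 2h·cos θ_c / V₁ = 2·16.1·0.9602 / 1306 = 0.02368 s.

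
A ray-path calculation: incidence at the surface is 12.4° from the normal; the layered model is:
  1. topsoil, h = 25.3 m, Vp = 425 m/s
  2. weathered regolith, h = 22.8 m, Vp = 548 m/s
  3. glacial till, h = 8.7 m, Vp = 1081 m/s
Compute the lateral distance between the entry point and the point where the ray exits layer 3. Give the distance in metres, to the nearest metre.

Apply Snell's law at each interface; in layer i the horizontal offset is hᵢ·tan θᵢ.
Layer 1: θ = 12.40°; offset = 25.3·tan 12.40° = 5.563 m.
Layer 2: sin θ = 548·sin 12.4°/425 = 0.2769, θ = 16.07°; offset = 22.8·tan 16.07° = 6.570 m.
Layer 3: sin θ = 1081·sin 12.4°/425 = 0.5462, θ = 33.11°; offset = 8.7·tan 33.11° = 5.673 m.
Summing the layer offsets gives 17.805 m.

18 m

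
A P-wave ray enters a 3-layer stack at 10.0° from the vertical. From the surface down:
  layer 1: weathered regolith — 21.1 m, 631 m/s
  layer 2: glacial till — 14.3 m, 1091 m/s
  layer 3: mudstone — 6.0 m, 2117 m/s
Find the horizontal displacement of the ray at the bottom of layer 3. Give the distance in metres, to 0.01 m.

12.52 m

Ray parameter p = sin 10.0° / 631 m/s = 2.7520e-04 s/m.
Layer 1: θ = 10.00°; offset = 21.1·tan 10.00° = 3.7205 m.
Layer 2: sin θ = p·1091 = 0.3002 → θ = 17.47°; offset = 14.3·tan 17.47° = 4.5011 m.
Layer 3: sin θ = p·2117 = 0.5826 → θ = 35.63°; offset = 6.0·tan 35.63° = 4.3008 m.
Total horizontal offset = 12.5223 m.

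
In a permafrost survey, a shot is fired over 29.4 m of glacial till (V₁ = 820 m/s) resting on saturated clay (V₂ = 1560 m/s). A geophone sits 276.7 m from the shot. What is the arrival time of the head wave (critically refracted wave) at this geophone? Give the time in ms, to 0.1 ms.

238.4 ms

t = x/V₂ + 2h·√(V₂²−V₁²)/(V₁V₂).
√(V₂²−V₁²) = √(1560²−820²) = 1327.1 m/s; delay term = 2·29.4·1327.1/(820·1560) = 0.06100 s.
t = 276.7/1560 + 0.06100 = 0.23837 s.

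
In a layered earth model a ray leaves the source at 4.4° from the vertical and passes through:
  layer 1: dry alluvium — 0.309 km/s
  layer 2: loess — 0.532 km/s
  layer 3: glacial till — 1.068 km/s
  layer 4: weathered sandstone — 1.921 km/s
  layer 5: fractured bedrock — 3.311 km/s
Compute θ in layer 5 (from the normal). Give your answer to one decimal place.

Ray parameter p = sin 4.4° / 0.309 = 2.4828e-01 s/km.
sin θ_5 = p·V_5 = 2.4828e-01 × 3.311 = 0.8221.
θ_5 = arcsin 0.8221 = 55.29°.

55.3°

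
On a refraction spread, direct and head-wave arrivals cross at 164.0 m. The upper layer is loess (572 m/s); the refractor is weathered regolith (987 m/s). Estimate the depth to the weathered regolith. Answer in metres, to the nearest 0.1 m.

h = (x_cross/2)·√((V₂−V₁)/(V₂+V₁)).
(V₂−V₁)/(V₂+V₁) = (987−572)/(987+572) = 0.2662; √ = 0.5159.
h = (164.0/2)·0.5159 = 42.31 m.

42.3 m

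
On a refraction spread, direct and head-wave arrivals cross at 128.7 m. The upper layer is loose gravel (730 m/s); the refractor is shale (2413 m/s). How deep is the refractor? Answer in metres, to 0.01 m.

x_cross = 2h·√((V₂+V₁)/(V₂−V₁)) → h = x_cross / (2·√((V₂+V₁)/(V₂−V₁))).
√((V₂+V₁)/(V₂−V₁)) = √((2413+730)/(2413−730)) = 1.3666.
h = 128.7 / (2·1.3666) = 47.09 m.

47.09 m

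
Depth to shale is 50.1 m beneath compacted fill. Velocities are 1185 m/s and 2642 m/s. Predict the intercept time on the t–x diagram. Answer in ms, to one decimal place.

tᵢ = 2h·√(V₂²−V₁²)/(V₁V₂).
√(V₂²−V₁²) = √(2642²−1185²) = 2361.3 m/s.
tᵢ = 2·50.1·2361.3/(1185·2642) = 0.07557 s.

75.6 ms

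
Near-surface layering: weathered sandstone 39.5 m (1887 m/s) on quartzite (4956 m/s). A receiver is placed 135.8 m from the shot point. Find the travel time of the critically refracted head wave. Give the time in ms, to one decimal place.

t = x/V₂ + 2h·√(V₂²−V₁²)/(V₁V₂).
√(V₂²−V₁²) = √(4956²−1887²) = 4582.7 m/s; delay term = 2·39.5·4582.7/(1887·4956) = 0.03871 s.
t = 135.8/4956 + 0.03871 = 0.06611 s.

66.1 ms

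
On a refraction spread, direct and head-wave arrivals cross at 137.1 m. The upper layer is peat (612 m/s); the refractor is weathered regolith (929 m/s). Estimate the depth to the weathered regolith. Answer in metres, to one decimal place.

x_cross = 2h·√((V₂+V₁)/(V₂−V₁)) → h = x_cross / (2·√((V₂+V₁)/(V₂−V₁))).
√((V₂+V₁)/(V₂−V₁)) = √((929+612)/(929−612)) = 2.2048.
h = 137.1 / (2·2.2048) = 31.09 m.

31.1 m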